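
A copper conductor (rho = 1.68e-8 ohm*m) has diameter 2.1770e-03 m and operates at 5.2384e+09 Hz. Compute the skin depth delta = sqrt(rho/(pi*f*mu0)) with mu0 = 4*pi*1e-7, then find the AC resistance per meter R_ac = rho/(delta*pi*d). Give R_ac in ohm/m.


delta = sqrt(1.68e-8 / (pi * 5.2384e+09 * 4*pi*1e-7)) = 9.013126e-07 m
R_ac = 1.68e-8 / (9.013126e-07 * pi * 2.1770e-03) = 2.725 ohm/m

2.725 ohm/m


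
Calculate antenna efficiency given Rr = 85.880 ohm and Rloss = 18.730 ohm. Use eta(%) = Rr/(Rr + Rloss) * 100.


eta = 85.880 / (85.880 + 18.730) * 100 = 82.10%

82.10%


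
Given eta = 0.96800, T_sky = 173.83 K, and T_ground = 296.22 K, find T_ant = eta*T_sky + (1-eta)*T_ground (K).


T_ant = 0.96800 * 173.83 + (1 - 0.96800) * 296.22 = 177.7 K

177.7 K


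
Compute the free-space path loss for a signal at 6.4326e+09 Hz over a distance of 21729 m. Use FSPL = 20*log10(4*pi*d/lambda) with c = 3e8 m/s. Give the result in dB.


lambda = c / f = 3.0000e+08 / 6.4326e+09 = 0.04663744 m
FSPL = 20 * log10(4*pi*21729/0.04663744) = 135.4 dB

135.4 dB


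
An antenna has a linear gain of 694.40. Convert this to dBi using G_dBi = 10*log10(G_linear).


G_dBi = 10 * log10(694.40) = 28.42 dBi

28.42 dBi


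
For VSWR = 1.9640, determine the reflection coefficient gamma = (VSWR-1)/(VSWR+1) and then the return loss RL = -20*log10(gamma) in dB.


gamma = (1.9640 - 1) / (1.9640 + 1) = 0.3252362
RL = -20 * log10(0.3252362) = 9.756 dB

9.756 dB


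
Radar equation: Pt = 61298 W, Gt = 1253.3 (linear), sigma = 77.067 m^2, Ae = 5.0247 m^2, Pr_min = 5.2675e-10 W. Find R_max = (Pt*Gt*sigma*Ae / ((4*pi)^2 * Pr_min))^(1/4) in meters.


R^4 = 61298*1253.3*77.067*5.0247 / ((4*pi)^2 * 5.2675e-10) = 3.576479e+17
R_max = 3.576479e+17^0.25 = 24455 m

24455 m


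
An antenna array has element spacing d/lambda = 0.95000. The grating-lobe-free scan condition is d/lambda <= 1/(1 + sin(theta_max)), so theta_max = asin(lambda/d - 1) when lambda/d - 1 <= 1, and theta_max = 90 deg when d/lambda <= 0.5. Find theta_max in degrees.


lambda/d - 1 = 1/0.95000 - 1 = 0.05263158
theta_max = asin(0.05263158) = 3.017 deg

3.017 deg


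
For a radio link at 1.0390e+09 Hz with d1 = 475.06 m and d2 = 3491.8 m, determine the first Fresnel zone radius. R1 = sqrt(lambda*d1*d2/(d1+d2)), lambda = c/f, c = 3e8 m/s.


lambda = c / f = 3.0000e+08 / 1.0390e+09 = 0.2887392 m
R1 = sqrt(0.2887392 * 475.06 * 3491.8 / (475.06 + 3491.8)) = 10.99 m

10.99 m


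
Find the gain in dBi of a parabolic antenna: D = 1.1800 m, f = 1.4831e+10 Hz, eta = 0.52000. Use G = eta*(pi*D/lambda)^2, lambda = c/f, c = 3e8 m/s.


lambda = c / f = 3.0000e+08 / 1.4831e+10 = 0.02022790 m
G_linear = 0.52000 * (pi * 1.1800 / 0.02022790)^2 = 17464.88
G_dBi = 10 * log10(17464.88) = 42.42 dBi

42.42 dBi


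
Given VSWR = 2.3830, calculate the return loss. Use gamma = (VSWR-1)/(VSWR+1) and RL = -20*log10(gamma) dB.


gamma = (2.3830 - 1) / (2.3830 + 1) = 0.4088087
RL = -20 * log10(0.4088087) = 7.770 dB

7.770 dB


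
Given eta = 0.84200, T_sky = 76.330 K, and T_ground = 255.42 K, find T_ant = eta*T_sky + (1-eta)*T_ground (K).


T_ant = 0.84200 * 76.330 + (1 - 0.84200) * 255.42 = 104.6 K

104.6 K


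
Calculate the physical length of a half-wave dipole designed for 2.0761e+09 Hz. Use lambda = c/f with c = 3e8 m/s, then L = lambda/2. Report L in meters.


lambda = c / f = 3.0000e+08 / 2.0761e+09 = 0.1445017 m
L = lambda / 2 = 0.1445017 / 2 = 0.07225 m

0.07225 m


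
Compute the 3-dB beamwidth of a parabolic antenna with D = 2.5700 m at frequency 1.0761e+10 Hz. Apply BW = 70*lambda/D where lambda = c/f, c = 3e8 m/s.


lambda = c / f = 3.0000e+08 / 1.0761e+10 = 0.02787845 m
BW = 70 * 0.02787845 / 2.5700 = 0.7593 deg

0.7593 deg


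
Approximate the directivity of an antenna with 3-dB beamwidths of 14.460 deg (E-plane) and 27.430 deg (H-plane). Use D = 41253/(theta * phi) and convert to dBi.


D_linear = 41253 / (14.460 * 27.430) = 104.0067
D_dBi = 10 * log10(104.0067) = 20.17 dBi

20.17 dBi


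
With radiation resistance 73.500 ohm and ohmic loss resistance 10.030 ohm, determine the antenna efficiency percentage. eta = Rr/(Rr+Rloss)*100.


eta = 73.500 / (73.500 + 10.030) * 100 = 87.99%

87.99%


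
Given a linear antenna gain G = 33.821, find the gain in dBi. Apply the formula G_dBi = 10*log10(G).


G_dBi = 10 * log10(33.821) = 15.29 dBi

15.29 dBi


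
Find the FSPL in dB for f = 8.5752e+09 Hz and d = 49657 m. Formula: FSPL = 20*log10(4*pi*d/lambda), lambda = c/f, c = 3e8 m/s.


lambda = c / f = 3.0000e+08 / 8.5752e+09 = 0.03498461 m
FSPL = 20 * log10(4*pi*49657/0.03498461) = 145.0 dB

145.0 dB


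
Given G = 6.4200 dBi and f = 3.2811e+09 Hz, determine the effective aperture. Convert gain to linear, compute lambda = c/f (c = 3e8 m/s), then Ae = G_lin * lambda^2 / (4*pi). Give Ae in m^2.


lambda = c / f = 3.0000e+08 / 3.2811e+09 = 0.09143275 m
G_linear = 10^(6.4200/10) = 4.385307
Ae = G_linear * lambda^2 / (4*pi) = 4.385307 * 0.09143275^2 / (4*pi) = 2.917e-03 m^2

2.917e-03 m^2


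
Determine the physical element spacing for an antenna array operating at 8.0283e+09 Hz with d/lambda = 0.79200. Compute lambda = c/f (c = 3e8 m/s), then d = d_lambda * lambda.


lambda = c / f = 3.0000e+08 / 8.0283e+09 = 0.03736781 m
d = 0.79200 * 0.03736781 = 0.02960 m

0.02960 m


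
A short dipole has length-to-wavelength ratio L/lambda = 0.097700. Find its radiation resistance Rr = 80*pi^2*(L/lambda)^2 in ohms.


Rr = 80 * pi^2 * (0.097700)^2 = 80 * 9.869604 * 9.545290e-03 = 7.537 ohm

7.537 ohm


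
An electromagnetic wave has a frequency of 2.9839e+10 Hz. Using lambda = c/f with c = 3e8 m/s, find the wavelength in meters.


lambda = c / f = 3.0000e+08 / 2.9839e+10 = 0.01005 m

0.01005 m


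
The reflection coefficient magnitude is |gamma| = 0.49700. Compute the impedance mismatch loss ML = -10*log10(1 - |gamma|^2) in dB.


ML = -10 * log10(1 - 0.49700^2) = -10 * log10(0.752991) = 1.232 dB

1.232 dB


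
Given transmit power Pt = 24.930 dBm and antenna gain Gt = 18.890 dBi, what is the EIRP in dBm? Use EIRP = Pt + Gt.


EIRP = Pt + Gt = 24.930 + 18.890 = 43.82 dBm

43.82 dBm


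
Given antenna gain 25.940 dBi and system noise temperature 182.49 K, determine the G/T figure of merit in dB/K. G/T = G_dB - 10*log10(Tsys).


G/T = 25.940 - 10*log10(182.49) = 25.940 - 22.61239 = 3.328 dB/K

3.328 dB/K


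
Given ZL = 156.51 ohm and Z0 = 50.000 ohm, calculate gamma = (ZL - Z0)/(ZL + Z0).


gamma = (156.51 - 50.000) / (156.51 + 50.000) = 0.5158

0.5158


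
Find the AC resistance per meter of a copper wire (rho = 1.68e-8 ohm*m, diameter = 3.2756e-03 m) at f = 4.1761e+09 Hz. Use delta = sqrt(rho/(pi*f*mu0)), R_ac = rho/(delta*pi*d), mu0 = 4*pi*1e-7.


delta = sqrt(1.68e-8 / (pi * 4.1761e+09 * 4*pi*1e-7)) = 1.009460e-06 m
R_ac = 1.68e-8 / (1.009460e-06 * pi * 3.2756e-03) = 1.617 ohm/m

1.617 ohm/m


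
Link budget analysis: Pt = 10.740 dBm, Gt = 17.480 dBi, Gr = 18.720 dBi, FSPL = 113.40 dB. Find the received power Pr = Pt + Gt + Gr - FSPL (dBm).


Pr = 10.740 + 17.480 + 18.720 - 113.40 = -66.46 dBm

-66.46 dBm


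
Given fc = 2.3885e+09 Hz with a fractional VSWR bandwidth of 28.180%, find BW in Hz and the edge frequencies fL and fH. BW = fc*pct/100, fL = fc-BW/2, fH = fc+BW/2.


BW = 2.3885e+09 * 28.180/100 = 6.730793e+08 Hz
fL = 2.3885e+09 - 6.730793e+08/2 = 2.052e+09 Hz
fH = 2.3885e+09 + 6.730793e+08/2 = 2.725e+09 Hz

BW=6.731e+08 Hz, fL=2.052e+09 Hz, fH=2.725e+09 Hz


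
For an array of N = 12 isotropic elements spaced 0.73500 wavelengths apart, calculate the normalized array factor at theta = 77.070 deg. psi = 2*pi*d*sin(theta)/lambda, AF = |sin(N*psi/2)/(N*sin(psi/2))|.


psi = 2*pi*0.73500*sin(77.070 deg) = 4.501044 rad
AF = |sin(12*4.501044/2) / (12*sin(4.501044/2))| = 0.1023

0.1023


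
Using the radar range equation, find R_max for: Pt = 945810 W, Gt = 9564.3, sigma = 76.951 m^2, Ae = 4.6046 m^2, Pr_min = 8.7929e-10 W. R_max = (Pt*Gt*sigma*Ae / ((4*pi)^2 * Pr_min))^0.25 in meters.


R^4 = 945810*9564.3*76.951*4.6046 / ((4*pi)^2 * 8.7929e-10) = 2.308402e+19
R_max = 2.308402e+19^0.25 = 69315 m

69315 m


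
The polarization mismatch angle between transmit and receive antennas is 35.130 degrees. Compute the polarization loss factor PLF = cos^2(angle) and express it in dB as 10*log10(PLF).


PLF_linear = cos^2(35.130 deg) = 0.6688762
PLF_dB = 10 * log10(0.6688762) = -1.747 dB

-1.747 dB


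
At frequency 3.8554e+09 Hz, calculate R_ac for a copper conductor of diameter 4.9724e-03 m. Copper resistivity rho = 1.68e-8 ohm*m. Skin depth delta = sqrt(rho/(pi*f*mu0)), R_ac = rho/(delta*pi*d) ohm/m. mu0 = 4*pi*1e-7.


delta = sqrt(1.68e-8 / (pi * 3.8554e+09 * 4*pi*1e-7)) = 1.050606e-06 m
R_ac = 1.68e-8 / (1.050606e-06 * pi * 4.9724e-03) = 1.024 ohm/m

1.024 ohm/m


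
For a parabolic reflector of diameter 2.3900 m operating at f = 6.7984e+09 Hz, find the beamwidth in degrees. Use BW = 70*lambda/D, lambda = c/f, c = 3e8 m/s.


lambda = c / f = 3.0000e+08 / 6.7984e+09 = 0.04412803 m
BW = 70 * 0.04412803 / 2.3900 = 1.292 deg

1.292 deg


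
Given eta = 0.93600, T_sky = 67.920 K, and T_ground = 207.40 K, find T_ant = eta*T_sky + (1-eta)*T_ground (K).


T_ant = 0.93600 * 67.920 + (1 - 0.93600) * 207.40 = 76.85 K

76.85 K


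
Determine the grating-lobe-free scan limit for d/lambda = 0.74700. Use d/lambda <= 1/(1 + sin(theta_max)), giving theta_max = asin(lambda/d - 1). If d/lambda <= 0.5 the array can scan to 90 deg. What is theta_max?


lambda/d - 1 = 1/0.74700 - 1 = 0.3386881
theta_max = asin(0.3386881) = 19.80 deg

19.80 deg


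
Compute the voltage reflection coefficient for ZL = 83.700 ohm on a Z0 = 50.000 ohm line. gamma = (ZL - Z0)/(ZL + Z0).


gamma = (83.700 - 50.000) / (83.700 + 50.000) = 0.2521

0.2521


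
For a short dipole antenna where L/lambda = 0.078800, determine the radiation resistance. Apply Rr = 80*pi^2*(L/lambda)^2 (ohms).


Rr = 80 * pi^2 * (0.078800)^2 = 80 * 9.869604 * 6.209440e-03 = 4.903 ohm

4.903 ohm


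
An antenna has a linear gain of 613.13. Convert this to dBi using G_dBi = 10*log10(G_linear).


G_dBi = 10 * log10(613.13) = 27.88 dBi

27.88 dBi


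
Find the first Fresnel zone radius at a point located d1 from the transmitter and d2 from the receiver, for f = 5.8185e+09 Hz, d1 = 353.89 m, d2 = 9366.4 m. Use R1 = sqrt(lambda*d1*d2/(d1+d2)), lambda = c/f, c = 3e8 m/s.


lambda = c / f = 3.0000e+08 / 5.8185e+09 = 0.05155968 m
R1 = sqrt(0.05155968 * 353.89 * 9366.4 / (353.89 + 9366.4)) = 4.193 m

4.193 m


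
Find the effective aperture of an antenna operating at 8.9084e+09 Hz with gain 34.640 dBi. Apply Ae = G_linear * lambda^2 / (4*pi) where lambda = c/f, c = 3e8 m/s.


lambda = c / f = 3.0000e+08 / 8.9084e+09 = 0.03367608 m
G_linear = 10^(34.640/10) = 2910.717
Ae = G_linear * lambda^2 / (4*pi) = 2910.717 * 0.03367608^2 / (4*pi) = 0.2627 m^2

0.2627 m^2


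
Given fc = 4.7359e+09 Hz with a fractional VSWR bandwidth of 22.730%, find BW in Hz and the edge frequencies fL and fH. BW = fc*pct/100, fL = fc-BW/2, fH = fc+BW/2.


BW = 4.7359e+09 * 22.730/100 = 1.076470e+09 Hz
fL = 4.7359e+09 - 1.076470e+09/2 = 4.198e+09 Hz
fH = 4.7359e+09 + 1.076470e+09/2 = 5.274e+09 Hz

BW=1.076e+09 Hz, fL=4.198e+09 Hz, fH=5.274e+09 Hz


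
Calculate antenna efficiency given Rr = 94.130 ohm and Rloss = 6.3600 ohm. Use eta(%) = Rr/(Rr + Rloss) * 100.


eta = 94.130 / (94.130 + 6.3600) * 100 = 93.67%

93.67%


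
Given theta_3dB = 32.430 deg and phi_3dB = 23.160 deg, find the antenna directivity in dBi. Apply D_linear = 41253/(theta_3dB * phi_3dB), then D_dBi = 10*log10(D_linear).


D_linear = 41253 / (32.430 * 23.160) = 54.92500
D_dBi = 10 * log10(54.92500) = 17.40 dBi

17.40 dBi


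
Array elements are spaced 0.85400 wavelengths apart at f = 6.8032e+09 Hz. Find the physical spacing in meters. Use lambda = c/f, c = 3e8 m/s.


lambda = c / f = 3.0000e+08 / 6.8032e+09 = 0.04409690 m
d = 0.85400 * 0.04409690 = 0.03766 m

0.03766 m


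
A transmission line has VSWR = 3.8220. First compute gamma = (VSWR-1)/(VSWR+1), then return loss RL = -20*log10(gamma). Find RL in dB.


gamma = (3.8220 - 1) / (3.8220 + 1) = 0.5852343
RL = -20 * log10(0.5852343) = 4.653 dB

4.653 dB


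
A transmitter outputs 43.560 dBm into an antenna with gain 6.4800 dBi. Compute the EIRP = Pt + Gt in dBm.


EIRP = Pt + Gt = 43.560 + 6.4800 = 50.04 dBm

50.04 dBm


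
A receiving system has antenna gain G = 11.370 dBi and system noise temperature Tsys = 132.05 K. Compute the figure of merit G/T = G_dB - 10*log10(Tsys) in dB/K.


G/T = 11.370 - 10*log10(132.05) = 11.370 - 21.20738 = -9.837 dB/K

-9.837 dB/K


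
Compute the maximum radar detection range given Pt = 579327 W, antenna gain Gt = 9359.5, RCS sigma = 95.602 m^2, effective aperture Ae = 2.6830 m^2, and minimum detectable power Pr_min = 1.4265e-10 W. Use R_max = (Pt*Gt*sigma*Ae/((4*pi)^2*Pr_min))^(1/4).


R^4 = 579327*9359.5*95.602*2.6830 / ((4*pi)^2 * 1.4265e-10) = 6.174084e+19
R_max = 6.174084e+19^0.25 = 88643 m

88643 m


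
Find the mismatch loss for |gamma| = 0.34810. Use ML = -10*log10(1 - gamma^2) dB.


ML = -10 * log10(1 - 0.34810^2) = -10 * log10(0.87882639) = 0.5610 dB

0.5610 dB


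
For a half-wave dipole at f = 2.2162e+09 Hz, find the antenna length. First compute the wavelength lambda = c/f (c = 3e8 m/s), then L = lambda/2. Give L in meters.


lambda = c / f = 3.0000e+08 / 2.2162e+09 = 0.1353668 m
L = lambda / 2 = 0.1353668 / 2 = 0.06768 m

0.06768 m


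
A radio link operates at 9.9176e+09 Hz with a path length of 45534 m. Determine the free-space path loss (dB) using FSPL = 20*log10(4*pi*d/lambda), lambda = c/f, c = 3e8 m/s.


lambda = c / f = 3.0000e+08 / 9.9176e+09 = 0.03024925 m
FSPL = 20 * log10(4*pi*45534/0.03024925) = 145.5 dB

145.5 dB


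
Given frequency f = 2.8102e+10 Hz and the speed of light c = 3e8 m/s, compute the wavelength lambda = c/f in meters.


lambda = c / f = 3.0000e+08 / 2.8102e+10 = 0.01068 m

0.01068 m


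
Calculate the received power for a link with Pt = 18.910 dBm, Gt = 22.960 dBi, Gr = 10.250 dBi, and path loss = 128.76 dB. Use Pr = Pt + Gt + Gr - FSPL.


Pr = 18.910 + 22.960 + 10.250 - 128.76 = -76.64 dBm

-76.64 dBm


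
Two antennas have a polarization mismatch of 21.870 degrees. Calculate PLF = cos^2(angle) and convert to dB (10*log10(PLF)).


PLF_linear = cos^2(21.870 deg) = 0.8612423
PLF_dB = 10 * log10(0.8612423) = -0.6487 dB

-0.6487 dB


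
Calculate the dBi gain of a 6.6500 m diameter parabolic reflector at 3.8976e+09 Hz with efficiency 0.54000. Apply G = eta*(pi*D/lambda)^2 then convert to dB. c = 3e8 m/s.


lambda = c / f = 3.0000e+08 / 3.8976e+09 = 0.07697044 m
G_linear = 0.54000 * (pi * 6.6500 / 0.07697044)^2 = 39782.21
G_dBi = 10 * log10(39782.21) = 46.00 dBi

46.00 dBi


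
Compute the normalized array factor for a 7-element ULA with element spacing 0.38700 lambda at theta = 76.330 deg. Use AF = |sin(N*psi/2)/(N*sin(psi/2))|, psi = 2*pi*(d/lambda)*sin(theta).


psi = 2*pi*0.38700*sin(76.330 deg) = 2.362713 rad
AF = |sin(7*2.362713/2) / (7*sin(2.362713/2))| = 0.1413

0.1413


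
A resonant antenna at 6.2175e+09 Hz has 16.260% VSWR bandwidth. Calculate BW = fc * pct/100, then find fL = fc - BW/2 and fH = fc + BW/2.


BW = 6.2175e+09 * 16.260/100 = 1.010966e+09 Hz
fL = 6.2175e+09 - 1.010966e+09/2 = 5.712e+09 Hz
fH = 6.2175e+09 + 1.010966e+09/2 = 6.723e+09 Hz

BW=1.011e+09 Hz, fL=5.712e+09 Hz, fH=6.723e+09 Hz


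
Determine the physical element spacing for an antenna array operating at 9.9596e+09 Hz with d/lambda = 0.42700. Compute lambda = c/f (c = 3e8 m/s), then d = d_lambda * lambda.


lambda = c / f = 3.0000e+08 / 9.9596e+09 = 0.03012169 m
d = 0.42700 * 0.03012169 = 0.01286 m

0.01286 m


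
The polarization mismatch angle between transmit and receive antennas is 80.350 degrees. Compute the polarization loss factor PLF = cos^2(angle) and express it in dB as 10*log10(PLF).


PLF_linear = cos^2(80.350 deg) = 0.02809952
PLF_dB = 10 * log10(0.02809952) = -15.51 dB

-15.51 dB


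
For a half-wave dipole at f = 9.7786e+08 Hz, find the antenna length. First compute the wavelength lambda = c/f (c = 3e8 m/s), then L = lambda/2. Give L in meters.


lambda = c / f = 3.0000e+08 / 9.7786e+08 = 0.3067924 m
L = lambda / 2 = 0.3067924 / 2 = 0.1534 m

0.1534 m


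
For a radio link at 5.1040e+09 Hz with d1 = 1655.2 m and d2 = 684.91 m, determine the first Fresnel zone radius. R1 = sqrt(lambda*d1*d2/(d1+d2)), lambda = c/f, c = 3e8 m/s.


lambda = c / f = 3.0000e+08 / 5.1040e+09 = 0.05877743 m
R1 = sqrt(0.05877743 * 1655.2 * 684.91 / (1655.2 + 684.91)) = 5.336 m

5.336 m


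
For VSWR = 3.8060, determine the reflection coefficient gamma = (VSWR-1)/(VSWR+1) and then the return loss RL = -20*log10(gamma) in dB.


gamma = (3.8060 - 1) / (3.8060 + 1) = 0.5838535
RL = -20 * log10(0.5838535) = 4.674 dB

4.674 dB


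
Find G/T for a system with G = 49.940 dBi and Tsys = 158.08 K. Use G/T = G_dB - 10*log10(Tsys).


G/T = 49.940 - 10*log10(158.08) = 49.940 - 21.98877 = 27.95 dB/K

27.95 dB/K


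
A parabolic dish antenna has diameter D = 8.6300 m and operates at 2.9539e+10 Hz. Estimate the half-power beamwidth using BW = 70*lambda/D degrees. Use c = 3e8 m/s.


lambda = c / f = 3.0000e+08 / 2.9539e+10 = 0.01015606 m
BW = 70 * 0.01015606 / 8.6300 = 0.08238 deg

0.08238 deg


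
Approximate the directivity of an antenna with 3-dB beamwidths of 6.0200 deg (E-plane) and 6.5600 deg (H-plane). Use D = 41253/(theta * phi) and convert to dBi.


D_linear = 41253 / (6.0200 * 6.5600) = 1044.612
D_dBi = 10 * log10(1044.612) = 30.19 dBi

30.19 dBi


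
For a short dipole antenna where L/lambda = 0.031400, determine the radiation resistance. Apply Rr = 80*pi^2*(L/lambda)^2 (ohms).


Rr = 80 * pi^2 * (0.031400)^2 = 80 * 9.869604 * 9.859600e-04 = 0.7785 ohm

0.7785 ohm


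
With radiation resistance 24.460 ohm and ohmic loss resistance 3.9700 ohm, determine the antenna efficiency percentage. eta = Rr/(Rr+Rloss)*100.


eta = 24.460 / (24.460 + 3.9700) * 100 = 86.04%

86.04%


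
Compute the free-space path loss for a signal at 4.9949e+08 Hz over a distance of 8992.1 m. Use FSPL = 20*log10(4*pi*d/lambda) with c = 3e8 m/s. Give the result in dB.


lambda = c / f = 3.0000e+08 / 4.9949e+08 = 0.6006126 m
FSPL = 20 * log10(4*pi*8992.1/0.6006126) = 105.5 dB

105.5 dB


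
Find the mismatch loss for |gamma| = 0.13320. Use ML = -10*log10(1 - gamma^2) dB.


ML = -10 * log10(1 - 0.13320^2) = -10 * log10(0.98225776) = 0.07775 dB

0.07775 dB


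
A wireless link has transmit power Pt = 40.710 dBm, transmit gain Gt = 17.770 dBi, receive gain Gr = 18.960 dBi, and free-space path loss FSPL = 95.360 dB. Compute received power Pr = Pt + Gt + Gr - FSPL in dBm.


Pr = 40.710 + 17.770 + 18.960 - 95.360 = -17.92 dBm

-17.92 dBm


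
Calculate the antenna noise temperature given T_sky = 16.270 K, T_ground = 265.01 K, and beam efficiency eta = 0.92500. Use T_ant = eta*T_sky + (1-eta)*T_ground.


T_ant = 0.92500 * 16.270 + (1 - 0.92500) * 265.01 = 34.93 K

34.93 K


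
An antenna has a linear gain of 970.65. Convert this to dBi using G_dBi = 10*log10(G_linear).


G_dBi = 10 * log10(970.65) = 29.87 dBi

29.87 dBi


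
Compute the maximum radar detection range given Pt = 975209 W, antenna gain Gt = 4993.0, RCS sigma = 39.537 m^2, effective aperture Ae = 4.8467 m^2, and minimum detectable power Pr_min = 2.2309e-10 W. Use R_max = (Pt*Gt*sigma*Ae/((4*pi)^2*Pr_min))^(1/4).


R^4 = 975209*4993.0*39.537*4.8467 / ((4*pi)^2 * 2.2309e-10) = 2.648557e+19
R_max = 2.648557e+19^0.25 = 71739 m

71739 m


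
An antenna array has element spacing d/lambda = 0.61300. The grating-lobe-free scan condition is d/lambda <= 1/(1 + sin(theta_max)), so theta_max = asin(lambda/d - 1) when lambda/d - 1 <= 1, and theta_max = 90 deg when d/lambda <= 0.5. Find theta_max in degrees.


lambda/d - 1 = 1/0.61300 - 1 = 0.6313214
theta_max = asin(0.6313214) = 39.15 deg

39.15 deg


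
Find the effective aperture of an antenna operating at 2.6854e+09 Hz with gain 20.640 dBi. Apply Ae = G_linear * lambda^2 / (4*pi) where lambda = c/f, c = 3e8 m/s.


lambda = c / f = 3.0000e+08 / 2.6854e+09 = 0.1117152 m
G_linear = 10^(20.640/10) = 115.8777
Ae = G_linear * lambda^2 / (4*pi) = 115.8777 * 0.1117152^2 / (4*pi) = 0.1151 m^2

0.1151 m^2


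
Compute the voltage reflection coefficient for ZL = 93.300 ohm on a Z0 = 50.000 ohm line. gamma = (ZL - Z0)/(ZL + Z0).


gamma = (93.300 - 50.000) / (93.300 + 50.000) = 0.3022

0.3022


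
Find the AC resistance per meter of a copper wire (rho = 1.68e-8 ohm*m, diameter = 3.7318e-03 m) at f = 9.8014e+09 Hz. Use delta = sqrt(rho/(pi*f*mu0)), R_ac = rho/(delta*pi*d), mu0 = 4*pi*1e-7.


delta = sqrt(1.68e-8 / (pi * 9.8014e+09 * 4*pi*1e-7)) = 6.589170e-07 m
R_ac = 1.68e-8 / (6.589170e-07 * pi * 3.7318e-03) = 2.175 ohm/m

2.175 ohm/m


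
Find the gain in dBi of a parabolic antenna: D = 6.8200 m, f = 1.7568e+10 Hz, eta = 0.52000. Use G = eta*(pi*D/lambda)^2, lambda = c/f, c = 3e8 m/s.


lambda = c / f = 3.0000e+08 / 1.7568e+10 = 0.01707650 m
G_linear = 0.52000 * (pi * 6.8200 / 0.01707650)^2 = 818604.5
G_dBi = 10 * log10(818604.5) = 59.13 dBi

59.13 dBi


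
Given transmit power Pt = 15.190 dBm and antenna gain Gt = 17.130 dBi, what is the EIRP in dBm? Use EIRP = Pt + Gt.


EIRP = Pt + Gt = 15.190 + 17.130 = 32.32 dBm

32.32 dBm


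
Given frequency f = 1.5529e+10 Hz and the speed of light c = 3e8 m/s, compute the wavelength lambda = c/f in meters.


lambda = c / f = 3.0000e+08 / 1.5529e+10 = 0.01932 m

0.01932 m


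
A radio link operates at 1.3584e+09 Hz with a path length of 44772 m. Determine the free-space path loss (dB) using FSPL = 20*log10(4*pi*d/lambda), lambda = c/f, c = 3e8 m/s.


lambda = c / f = 3.0000e+08 / 1.3584e+09 = 0.2208481 m
FSPL = 20 * log10(4*pi*44772/0.2208481) = 128.1 dB

128.1 dB


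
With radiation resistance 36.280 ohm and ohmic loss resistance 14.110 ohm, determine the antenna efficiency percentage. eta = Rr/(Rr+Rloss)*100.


eta = 36.280 / (36.280 + 14.110) * 100 = 72.00%

72.00%


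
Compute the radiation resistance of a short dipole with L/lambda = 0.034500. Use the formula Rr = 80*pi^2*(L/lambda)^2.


Rr = 80 * pi^2 * (0.034500)^2 = 80 * 9.869604 * 1.190250e-03 = 0.9398 ohm

0.9398 ohm


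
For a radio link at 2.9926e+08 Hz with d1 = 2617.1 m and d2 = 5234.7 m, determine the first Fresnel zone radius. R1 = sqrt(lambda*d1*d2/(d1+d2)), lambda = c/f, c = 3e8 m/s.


lambda = c / f = 3.0000e+08 / 2.9926e+08 = 1.002473 m
R1 = sqrt(1.002473 * 2617.1 * 5234.7 / (2617.1 + 5234.7)) = 41.82 m

41.82 m


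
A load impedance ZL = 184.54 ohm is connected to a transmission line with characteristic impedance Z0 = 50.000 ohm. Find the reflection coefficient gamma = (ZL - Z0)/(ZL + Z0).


gamma = (184.54 - 50.000) / (184.54 + 50.000) = 0.5736

0.5736


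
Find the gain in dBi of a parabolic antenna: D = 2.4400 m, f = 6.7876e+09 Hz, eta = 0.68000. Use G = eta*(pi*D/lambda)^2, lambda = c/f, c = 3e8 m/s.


lambda = c / f = 3.0000e+08 / 6.7876e+09 = 0.04419824 m
G_linear = 0.68000 * (pi * 2.4400 / 0.04419824)^2 = 20454.01
G_dBi = 10 * log10(20454.01) = 43.11 dBi

43.11 dBi


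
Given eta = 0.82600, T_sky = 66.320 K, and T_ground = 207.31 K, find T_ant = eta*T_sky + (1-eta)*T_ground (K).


T_ant = 0.82600 * 66.320 + (1 - 0.82600) * 207.31 = 90.85 K

90.85 K


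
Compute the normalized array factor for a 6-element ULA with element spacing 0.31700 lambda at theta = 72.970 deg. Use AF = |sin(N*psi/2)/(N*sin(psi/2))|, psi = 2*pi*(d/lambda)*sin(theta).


psi = 2*pi*0.31700*sin(72.970 deg) = 1.904434 rad
AF = |sin(6*1.904434/2) / (6*sin(1.904434/2))| = 0.1104

0.1104


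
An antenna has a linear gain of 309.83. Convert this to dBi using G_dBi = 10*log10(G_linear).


G_dBi = 10 * log10(309.83) = 24.91 dBi

24.91 dBi


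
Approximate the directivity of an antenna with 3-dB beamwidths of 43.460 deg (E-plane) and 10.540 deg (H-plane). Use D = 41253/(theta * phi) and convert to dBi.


D_linear = 41253 / (43.460 * 10.540) = 90.05860
D_dBi = 10 * log10(90.05860) = 19.55 dBi

19.55 dBi


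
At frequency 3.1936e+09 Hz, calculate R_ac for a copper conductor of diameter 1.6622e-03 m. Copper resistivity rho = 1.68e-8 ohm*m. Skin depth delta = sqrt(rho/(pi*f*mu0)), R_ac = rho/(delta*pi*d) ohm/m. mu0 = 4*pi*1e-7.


delta = sqrt(1.68e-8 / (pi * 3.1936e+09 * 4*pi*1e-7)) = 1.154342e-06 m
R_ac = 1.68e-8 / (1.154342e-06 * pi * 1.6622e-03) = 2.787 ohm/m

2.787 ohm/m


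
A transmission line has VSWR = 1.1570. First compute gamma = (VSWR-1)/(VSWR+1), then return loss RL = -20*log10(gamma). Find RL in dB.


gamma = (1.1570 - 1) / (1.1570 + 1) = 0.07278628
RL = -20 * log10(0.07278628) = 22.76 dB

22.76 dB


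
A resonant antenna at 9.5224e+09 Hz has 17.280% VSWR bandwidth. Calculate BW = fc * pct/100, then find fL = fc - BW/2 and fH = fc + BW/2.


BW = 9.5224e+09 * 17.280/100 = 1.645471e+09 Hz
fL = 9.5224e+09 - 1.645471e+09/2 = 8.700e+09 Hz
fH = 9.5224e+09 + 1.645471e+09/2 = 1.035e+10 Hz

BW=1.645e+09 Hz, fL=8.700e+09 Hz, fH=1.035e+10 Hz


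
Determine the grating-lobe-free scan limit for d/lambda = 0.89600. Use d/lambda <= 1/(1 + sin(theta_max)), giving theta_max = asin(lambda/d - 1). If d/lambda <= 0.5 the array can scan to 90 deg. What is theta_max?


lambda/d - 1 = 1/0.89600 - 1 = 0.1160714
theta_max = asin(0.1160714) = 6.665 deg

6.665 deg


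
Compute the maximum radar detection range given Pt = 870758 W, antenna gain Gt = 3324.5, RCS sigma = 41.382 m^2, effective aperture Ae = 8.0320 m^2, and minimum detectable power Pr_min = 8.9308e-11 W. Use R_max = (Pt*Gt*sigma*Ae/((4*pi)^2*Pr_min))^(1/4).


R^4 = 870758*3324.5*41.382*8.0320 / ((4*pi)^2 * 8.9308e-11) = 6.822584e+19
R_max = 6.822584e+19^0.25 = 90884 m

90884 m


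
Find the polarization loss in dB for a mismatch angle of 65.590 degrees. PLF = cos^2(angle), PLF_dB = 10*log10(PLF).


PLF_linear = cos^2(65.590 deg) = 0.1707866
PLF_dB = 10 * log10(0.1707866) = -7.675 dB

-7.675 dB


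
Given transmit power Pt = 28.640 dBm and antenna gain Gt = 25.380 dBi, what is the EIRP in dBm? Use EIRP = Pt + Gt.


EIRP = Pt + Gt = 28.640 + 25.380 = 54.02 dBm

54.02 dBm


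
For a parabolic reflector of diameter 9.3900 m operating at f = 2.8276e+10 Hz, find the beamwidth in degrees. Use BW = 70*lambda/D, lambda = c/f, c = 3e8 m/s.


lambda = c / f = 3.0000e+08 / 2.8276e+10 = 0.01060970 m
BW = 70 * 0.01060970 / 9.3900 = 0.07909 deg

0.07909 deg


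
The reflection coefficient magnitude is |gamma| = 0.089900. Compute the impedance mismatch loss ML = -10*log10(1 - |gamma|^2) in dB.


ML = -10 * log10(1 - 0.089900^2) = -10 * log10(0.99191799) = 0.03524 dB

0.03524 dB


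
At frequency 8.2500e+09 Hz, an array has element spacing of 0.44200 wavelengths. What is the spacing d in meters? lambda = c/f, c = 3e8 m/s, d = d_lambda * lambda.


lambda = c / f = 3.0000e+08 / 8.2500e+09 = 0.03636364 m
d = 0.44200 * 0.03636364 = 0.01607 m

0.01607 m


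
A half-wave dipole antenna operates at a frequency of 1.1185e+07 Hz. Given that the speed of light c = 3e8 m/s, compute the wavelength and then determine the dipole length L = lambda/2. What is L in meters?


lambda = c / f = 3.0000e+08 / 1.1185e+07 = 26.82164 m
L = lambda / 2 = 26.82164 / 2 = 13.41 m

13.41 m


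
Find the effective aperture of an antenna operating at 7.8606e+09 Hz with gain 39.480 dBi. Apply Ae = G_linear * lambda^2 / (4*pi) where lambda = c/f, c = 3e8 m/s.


lambda = c / f = 3.0000e+08 / 7.8606e+09 = 0.03816503 m
G_linear = 10^(39.480/10) = 8871.560
Ae = G_linear * lambda^2 / (4*pi) = 8871.560 * 0.03816503^2 / (4*pi) = 1.028 m^2

1.028 m^2


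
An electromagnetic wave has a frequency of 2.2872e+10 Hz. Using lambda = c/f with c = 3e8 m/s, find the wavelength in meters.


lambda = c / f = 3.0000e+08 / 2.2872e+10 = 0.01312 m

0.01312 m


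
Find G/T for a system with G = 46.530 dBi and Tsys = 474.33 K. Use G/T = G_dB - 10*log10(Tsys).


G/T = 46.530 - 10*log10(474.33) = 46.530 - 26.76081 = 19.77 dB/K

19.77 dB/K


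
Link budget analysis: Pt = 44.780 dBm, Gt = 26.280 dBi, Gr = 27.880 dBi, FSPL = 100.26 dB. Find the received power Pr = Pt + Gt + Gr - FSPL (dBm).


Pr = 44.780 + 26.280 + 27.880 - 100.26 = -1.32 dBm

-1.32 dBm


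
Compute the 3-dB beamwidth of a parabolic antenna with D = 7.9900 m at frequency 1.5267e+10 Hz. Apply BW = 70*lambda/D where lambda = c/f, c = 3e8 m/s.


lambda = c / f = 3.0000e+08 / 1.5267e+10 = 0.01965023 m
BW = 70 * 0.01965023 / 7.9900 = 0.1722 deg

0.1722 deg


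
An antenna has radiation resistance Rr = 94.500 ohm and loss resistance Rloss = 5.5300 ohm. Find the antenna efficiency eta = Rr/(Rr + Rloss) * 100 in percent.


eta = 94.500 / (94.500 + 5.5300) * 100 = 94.47%

94.47%


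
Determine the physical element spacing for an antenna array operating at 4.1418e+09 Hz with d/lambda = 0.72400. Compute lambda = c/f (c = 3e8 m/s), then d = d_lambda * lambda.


lambda = c / f = 3.0000e+08 / 4.1418e+09 = 0.07243228 m
d = 0.72400 * 0.07243228 = 0.05244 m

0.05244 m


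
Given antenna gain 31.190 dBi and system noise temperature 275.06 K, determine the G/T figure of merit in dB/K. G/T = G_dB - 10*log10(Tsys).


G/T = 31.190 - 10*log10(275.06) = 31.190 - 24.39427 = 6.796 dB/K

6.796 dB/K


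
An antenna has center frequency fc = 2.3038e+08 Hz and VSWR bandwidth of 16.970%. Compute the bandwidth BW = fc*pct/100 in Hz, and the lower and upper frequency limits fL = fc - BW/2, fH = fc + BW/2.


BW = 2.3038e+08 * 16.970/100 = 3.909549e+07 Hz
fL = 2.3038e+08 - 3.909549e+07/2 = 2.108e+08 Hz
fH = 2.3038e+08 + 3.909549e+07/2 = 2.499e+08 Hz

BW=3.910e+07 Hz, fL=2.108e+08 Hz, fH=2.499e+08 Hz


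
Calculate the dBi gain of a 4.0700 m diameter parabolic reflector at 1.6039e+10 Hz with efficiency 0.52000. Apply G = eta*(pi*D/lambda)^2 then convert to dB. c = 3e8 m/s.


lambda = c / f = 3.0000e+08 / 1.6039e+10 = 0.01870441 m
G_linear = 0.52000 * (pi * 4.0700 / 0.01870441)^2 = 242998.7
G_dBi = 10 * log10(242998.7) = 53.86 dBi

53.86 dBi


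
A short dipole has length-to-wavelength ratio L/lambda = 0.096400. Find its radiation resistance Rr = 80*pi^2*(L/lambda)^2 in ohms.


Rr = 80 * pi^2 * (0.096400)^2 = 80 * 9.869604 * 9.292960e-03 = 7.337 ohm

7.337 ohm


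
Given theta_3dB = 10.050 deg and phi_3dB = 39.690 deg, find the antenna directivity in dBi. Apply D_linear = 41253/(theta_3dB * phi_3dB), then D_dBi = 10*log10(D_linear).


D_linear = 41253 / (10.050 * 39.690) = 103.4209
D_dBi = 10 * log10(103.4209) = 20.15 dBi

20.15 dBi


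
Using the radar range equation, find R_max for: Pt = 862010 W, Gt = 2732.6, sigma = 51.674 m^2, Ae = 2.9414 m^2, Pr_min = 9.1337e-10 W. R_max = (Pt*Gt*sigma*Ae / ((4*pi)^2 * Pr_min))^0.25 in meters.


R^4 = 862010*2732.6*51.674*2.9414 / ((4*pi)^2 * 9.1337e-10) = 2.482265e+18
R_max = 2.482265e+18^0.25 = 39693 m

39693 m


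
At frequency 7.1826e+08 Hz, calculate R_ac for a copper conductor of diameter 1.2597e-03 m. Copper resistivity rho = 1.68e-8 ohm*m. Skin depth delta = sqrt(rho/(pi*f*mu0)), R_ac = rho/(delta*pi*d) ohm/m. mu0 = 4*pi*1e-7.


delta = sqrt(1.68e-8 / (pi * 7.1826e+08 * 4*pi*1e-7)) = 2.434075e-06 m
R_ac = 1.68e-8 / (2.434075e-06 * pi * 1.2597e-03) = 1.744 ohm/m

1.744 ohm/m


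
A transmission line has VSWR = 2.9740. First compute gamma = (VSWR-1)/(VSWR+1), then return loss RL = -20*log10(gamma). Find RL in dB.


gamma = (2.9740 - 1) / (2.9740 + 1) = 0.4967287
RL = -20 * log10(0.4967287) = 6.078 dB

6.078 dB


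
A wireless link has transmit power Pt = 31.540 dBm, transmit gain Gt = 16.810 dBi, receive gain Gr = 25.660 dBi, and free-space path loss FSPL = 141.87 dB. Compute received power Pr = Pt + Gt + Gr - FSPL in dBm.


Pr = 31.540 + 16.810 + 25.660 - 141.87 = -67.86 dBm

-67.86 dBm


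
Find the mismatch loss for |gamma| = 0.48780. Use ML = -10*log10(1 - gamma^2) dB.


ML = -10 * log10(1 - 0.48780^2) = -10 * log10(0.76205116) = 1.180 dB

1.180 dB


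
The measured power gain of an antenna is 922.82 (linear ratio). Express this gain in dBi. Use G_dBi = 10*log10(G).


G_dBi = 10 * log10(922.82) = 29.65 dBi

29.65 dBi


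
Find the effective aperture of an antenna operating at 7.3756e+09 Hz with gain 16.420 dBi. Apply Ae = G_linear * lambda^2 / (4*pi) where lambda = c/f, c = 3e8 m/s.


lambda = c / f = 3.0000e+08 / 7.3756e+09 = 0.04067466 m
G_linear = 10^(16.420/10) = 43.85307
Ae = G_linear * lambda^2 / (4*pi) = 43.85307 * 0.04067466^2 / (4*pi) = 5.773e-03 m^2

5.773e-03 m^2


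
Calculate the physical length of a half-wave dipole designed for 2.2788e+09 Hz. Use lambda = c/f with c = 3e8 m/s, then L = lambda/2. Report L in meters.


lambda = c / f = 3.0000e+08 / 2.2788e+09 = 0.1316482 m
L = lambda / 2 = 0.1316482 / 2 = 0.06582 m

0.06582 m


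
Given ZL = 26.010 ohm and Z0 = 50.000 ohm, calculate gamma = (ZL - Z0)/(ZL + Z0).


gamma = (26.010 - 50.000) / (26.010 + 50.000) = -0.3156

-0.3156


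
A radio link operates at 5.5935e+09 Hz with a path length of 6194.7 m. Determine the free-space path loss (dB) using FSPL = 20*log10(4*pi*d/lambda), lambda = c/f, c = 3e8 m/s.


lambda = c / f = 3.0000e+08 / 5.5935e+09 = 0.05363368 m
FSPL = 20 * log10(4*pi*6194.7/0.05363368) = 123.2 dB

123.2 dB


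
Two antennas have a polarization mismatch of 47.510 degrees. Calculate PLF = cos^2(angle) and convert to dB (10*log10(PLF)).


PLF_linear = cos^2(47.510 deg) = 0.4562483
PLF_dB = 10 * log10(0.4562483) = -3.408 dB

-3.408 dB


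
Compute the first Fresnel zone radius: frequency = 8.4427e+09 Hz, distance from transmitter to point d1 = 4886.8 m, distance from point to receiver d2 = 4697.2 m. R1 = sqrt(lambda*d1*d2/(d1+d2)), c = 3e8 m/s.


lambda = c / f = 3.0000e+08 / 8.4427e+09 = 0.03553366 m
R1 = sqrt(0.03553366 * 4886.8 * 4697.2 / (4886.8 + 4697.2)) = 9.225 m

9.225 m


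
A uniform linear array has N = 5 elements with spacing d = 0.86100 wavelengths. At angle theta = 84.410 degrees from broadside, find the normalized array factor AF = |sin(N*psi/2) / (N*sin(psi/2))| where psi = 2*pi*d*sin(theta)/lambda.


psi = 2*pi*0.86100*sin(84.410 deg) = 5.384096 rad
AF = |sin(5*5.384096/2) / (5*sin(5.384096/2))| = 0.3588

0.3588


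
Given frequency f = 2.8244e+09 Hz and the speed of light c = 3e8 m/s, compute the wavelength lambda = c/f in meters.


lambda = c / f = 3.0000e+08 / 2.8244e+09 = 0.1062 m

0.1062 m


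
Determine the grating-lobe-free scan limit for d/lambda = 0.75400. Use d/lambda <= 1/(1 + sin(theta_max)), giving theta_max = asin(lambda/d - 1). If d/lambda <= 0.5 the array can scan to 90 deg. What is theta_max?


lambda/d - 1 = 1/0.75400 - 1 = 0.3262599
theta_max = asin(0.3262599) = 19.04 deg

19.04 deg


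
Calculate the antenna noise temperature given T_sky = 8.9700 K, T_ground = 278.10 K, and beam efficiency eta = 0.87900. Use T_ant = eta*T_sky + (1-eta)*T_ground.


T_ant = 0.87900 * 8.9700 + (1 - 0.87900) * 278.10 = 41.53 K

41.53 K


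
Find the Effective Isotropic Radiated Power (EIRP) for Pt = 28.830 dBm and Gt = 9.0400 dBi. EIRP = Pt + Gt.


EIRP = Pt + Gt = 28.830 + 9.0400 = 37.87 dBm

37.87 dBm


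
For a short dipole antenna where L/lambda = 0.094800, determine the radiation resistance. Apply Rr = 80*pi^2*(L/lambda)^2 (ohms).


Rr = 80 * pi^2 * (0.094800)^2 = 80 * 9.869604 * 8.987040e-03 = 7.096 ohm

7.096 ohm


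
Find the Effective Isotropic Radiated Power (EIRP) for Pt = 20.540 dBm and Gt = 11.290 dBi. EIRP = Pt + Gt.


EIRP = Pt + Gt = 20.540 + 11.290 = 31.83 dBm

31.83 dBm


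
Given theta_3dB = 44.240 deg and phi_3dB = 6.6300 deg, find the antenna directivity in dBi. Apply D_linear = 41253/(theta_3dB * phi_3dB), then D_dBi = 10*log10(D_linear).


D_linear = 41253 / (44.240 * 6.6300) = 140.6458
D_dBi = 10 * log10(140.6458) = 21.48 dBi

21.48 dBi


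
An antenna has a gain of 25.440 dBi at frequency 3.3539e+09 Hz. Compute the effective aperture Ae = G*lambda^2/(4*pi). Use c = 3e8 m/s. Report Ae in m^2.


lambda = c / f = 3.0000e+08 / 3.3539e+09 = 0.08944811 m
G_linear = 10^(25.440/10) = 349.9452
Ae = G_linear * lambda^2 / (4*pi) = 349.9452 * 0.08944811^2 / (4*pi) = 0.2228 m^2

0.2228 m^2


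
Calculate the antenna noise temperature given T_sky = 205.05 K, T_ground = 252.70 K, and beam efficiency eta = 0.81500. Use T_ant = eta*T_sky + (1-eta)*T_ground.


T_ant = 0.81500 * 205.05 + (1 - 0.81500) * 252.70 = 213.9 K

213.9 K


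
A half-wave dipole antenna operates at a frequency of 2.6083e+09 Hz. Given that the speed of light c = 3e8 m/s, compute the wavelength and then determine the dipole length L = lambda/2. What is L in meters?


lambda = c / f = 3.0000e+08 / 2.6083e+09 = 0.1150174 m
L = lambda / 2 = 0.1150174 / 2 = 0.05751 m

0.05751 m


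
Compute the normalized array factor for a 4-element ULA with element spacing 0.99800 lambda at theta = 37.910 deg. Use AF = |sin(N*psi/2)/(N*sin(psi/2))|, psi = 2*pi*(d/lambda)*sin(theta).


psi = 2*pi*0.99800*sin(37.910 deg) = 3.852812 rad
AF = |sin(4*3.852812/2) / (4*sin(3.852812/2))| = 0.2638

0.2638


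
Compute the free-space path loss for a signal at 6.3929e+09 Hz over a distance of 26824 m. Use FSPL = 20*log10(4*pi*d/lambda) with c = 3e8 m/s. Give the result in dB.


lambda = c / f = 3.0000e+08 / 6.3929e+09 = 0.04692706 m
FSPL = 20 * log10(4*pi*26824/0.04692706) = 137.1 dB

137.1 dB


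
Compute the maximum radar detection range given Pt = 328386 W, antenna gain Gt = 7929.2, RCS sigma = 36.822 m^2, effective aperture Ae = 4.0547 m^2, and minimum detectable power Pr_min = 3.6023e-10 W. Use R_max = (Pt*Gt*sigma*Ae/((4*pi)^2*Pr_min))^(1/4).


R^4 = 328386*7929.2*36.822*4.0547 / ((4*pi)^2 * 3.6023e-10) = 6.834087e+18
R_max = 6.834087e+18^0.25 = 51129 m

51129 m


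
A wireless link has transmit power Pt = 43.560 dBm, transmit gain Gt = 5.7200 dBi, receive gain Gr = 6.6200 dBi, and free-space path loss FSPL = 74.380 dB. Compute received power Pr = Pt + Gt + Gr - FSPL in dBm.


Pr = 43.560 + 5.7200 + 6.6200 - 74.380 = -18.48 dBm

-18.48 dBm


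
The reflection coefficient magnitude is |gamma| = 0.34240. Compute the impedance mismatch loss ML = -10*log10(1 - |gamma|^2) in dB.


ML = -10 * log10(1 - 0.34240^2) = -10 * log10(0.88276224) = 0.5416 dB

0.5416 dB


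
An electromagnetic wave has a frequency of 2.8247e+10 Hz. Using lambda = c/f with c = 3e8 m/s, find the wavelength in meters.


lambda = c / f = 3.0000e+08 / 2.8247e+10 = 0.01062 m

0.01062 m


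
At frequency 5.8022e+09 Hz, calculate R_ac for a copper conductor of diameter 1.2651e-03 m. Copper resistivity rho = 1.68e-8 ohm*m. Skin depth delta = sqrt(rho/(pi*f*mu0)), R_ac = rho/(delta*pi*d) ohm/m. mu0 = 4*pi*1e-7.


delta = sqrt(1.68e-8 / (pi * 5.8022e+09 * 4*pi*1e-7)) = 8.564035e-07 m
R_ac = 1.68e-8 / (8.564035e-07 * pi * 1.2651e-03) = 4.936 ohm/m

4.936 ohm/m


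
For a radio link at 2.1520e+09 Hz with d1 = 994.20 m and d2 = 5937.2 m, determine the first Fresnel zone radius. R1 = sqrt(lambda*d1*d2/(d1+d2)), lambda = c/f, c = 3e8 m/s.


lambda = c / f = 3.0000e+08 / 2.1520e+09 = 0.1394052 m
R1 = sqrt(0.1394052 * 994.20 * 5937.2 / (994.20 + 5937.2)) = 10.90 m

10.90 m


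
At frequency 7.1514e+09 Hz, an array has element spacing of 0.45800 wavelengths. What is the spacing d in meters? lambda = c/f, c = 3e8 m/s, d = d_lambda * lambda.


lambda = c / f = 3.0000e+08 / 7.1514e+09 = 0.04194983 m
d = 0.45800 * 0.04194983 = 0.01921 m

0.01921 m


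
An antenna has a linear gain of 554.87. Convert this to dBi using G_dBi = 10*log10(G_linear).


G_dBi = 10 * log10(554.87) = 27.44 dBi

27.44 dBi
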